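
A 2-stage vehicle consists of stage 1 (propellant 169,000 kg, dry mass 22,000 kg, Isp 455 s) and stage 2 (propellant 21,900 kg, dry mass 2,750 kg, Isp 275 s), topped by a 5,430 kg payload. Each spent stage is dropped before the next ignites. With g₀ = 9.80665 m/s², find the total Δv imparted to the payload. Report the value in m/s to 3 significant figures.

Ignition mass of stage 1 = 169,000+22,000 + 21,900+2,750 + 5,430 = 221,080 kg.
Stage 1: m₀ = 221,080 kg, m_f = 221,080 − 169,000 = 52,080 kg; Δv = 455×9.80665×ln(4.245) = 4462.0×1.4457 ≈ 6451 m/s.
Stage 2: m₀ = 30,080 kg, m_f = 30,080 − 21,900 = 8,180 kg; Δv = 275×9.80665×ln(3.677) = 2696.8×1.3022 ≈ 3512 m/s.
Total Δv = 6451 + 3512 = 9963 m/s.

Δv ≈ 9960 m/s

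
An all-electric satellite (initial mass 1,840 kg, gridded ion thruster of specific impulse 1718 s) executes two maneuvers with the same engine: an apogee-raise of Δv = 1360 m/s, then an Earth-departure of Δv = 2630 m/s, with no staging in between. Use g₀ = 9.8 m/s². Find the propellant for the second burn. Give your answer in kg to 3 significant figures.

v_e = Isp · g₀ = 1718 × 9.8 = 16836.4 m/s.
After the first burn: m = 1840 × exp(−1360/16836.4) = 1840 × 0.92240 = 1,697.22 kg.
After the second burn: m = 1,697.22 × exp(−2630/16836.4) = 1,697.22 × 0.85538 = 1,451.77 kg.
Second-burn propellant = 1,697.22 − 1,451.77 = 245.45 kg.

propellant for the second burn ≈ 245 kg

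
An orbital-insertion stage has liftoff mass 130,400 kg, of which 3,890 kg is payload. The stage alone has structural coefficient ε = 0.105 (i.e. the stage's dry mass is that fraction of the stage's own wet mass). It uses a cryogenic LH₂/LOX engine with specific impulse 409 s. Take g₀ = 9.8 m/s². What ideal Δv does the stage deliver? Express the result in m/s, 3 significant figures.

Δv ≈ 8130 m/s

Stage wet mass = m₀ − payload = 130,400 − 3,890 = 126,510 kg.
Stage dry mass = ε × stage wet mass = 0.105 × 126,510 = 13,283.6 kg.
Burnout mass m_f = stage dry + payload = 13,283.6 + 3,890 = 17,173.6 kg.
v_e = Isp · g₀ = 409 × 9.8 = 4008.2 m/s.
Δv = v_e · ln(130,400/17,173.6) = 4008.2 × ln(7.593) = 4008.2 × 2.0272 ≈ 8126 m/s.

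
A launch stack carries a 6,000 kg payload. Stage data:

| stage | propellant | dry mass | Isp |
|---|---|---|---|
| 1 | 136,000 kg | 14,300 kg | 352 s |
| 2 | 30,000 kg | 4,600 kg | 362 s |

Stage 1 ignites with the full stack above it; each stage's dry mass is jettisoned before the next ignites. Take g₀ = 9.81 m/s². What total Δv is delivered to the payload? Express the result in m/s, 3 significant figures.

Δv ≈ 9070 m/s

Ignition mass of stage 1 = 136,000+14,300 + 30,000+4,600 + 6,000 = 190,900 kg.
Stage 1: m₀ = 190,900 kg, m_f = 190,900 − 136,000 = 54,900 kg; Δv = 352×9.81×ln(3.477) = 3453.1×1.2462 ≈ 4303 m/s.
Stage 2: m₀ = 40,600 kg, m_f = 40,600 − 30,000 = 10,600 kg; Δv = 362×9.81×ln(3.83) = 3551.2×1.3429 ≈ 4769 m/s.
Total Δv = 4303 + 4769 = 9072 m/s.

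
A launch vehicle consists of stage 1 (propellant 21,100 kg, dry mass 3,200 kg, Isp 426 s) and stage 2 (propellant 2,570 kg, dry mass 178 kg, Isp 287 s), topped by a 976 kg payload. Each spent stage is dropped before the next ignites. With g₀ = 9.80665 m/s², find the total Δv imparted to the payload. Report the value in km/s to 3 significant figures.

Ignition mass of stage 1 = 21,100+3,200 + 2,570+178 + 976 = 28,024 kg.
Stage 1: m₀ = 28,024 kg, m_f = 28,024 − 21,100 = 6,924 kg; Δv = 426×9.80665×ln(4.047) = 4177.6×1.3981 ≈ 5841 m/s.
Stage 2: m₀ = 3,724 kg, m_f = 3,724 − 2,570 = 1,154 kg; Δv = 287×9.80665×ln(3.227) = 2814.5×1.1716 ≈ 3297 m/s.
Total Δv = 5841 + 3297 = 9138 m/s.

Δv ≈ 9.14 km/s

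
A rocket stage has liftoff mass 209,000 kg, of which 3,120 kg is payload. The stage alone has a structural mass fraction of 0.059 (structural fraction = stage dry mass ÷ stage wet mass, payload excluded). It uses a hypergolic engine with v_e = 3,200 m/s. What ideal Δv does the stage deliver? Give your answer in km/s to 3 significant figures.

Δv ≈ 8.37 km/s

Stage wet mass = m₀ − payload = 209,000 − 3,120 = 205,880 kg.
Stage dry mass = ε × stage wet mass = 0.059 × 205,880 = 12,146.9 kg.
Burnout mass m_f = stage dry + payload = 12,146.9 + 3,120 = 15,266.9 kg.
Δv = v_e · ln(209,000/15,266.9) = 3200.0 × ln(13.69) = 3200.0 × 2.6166 ≈ 8373 m/s.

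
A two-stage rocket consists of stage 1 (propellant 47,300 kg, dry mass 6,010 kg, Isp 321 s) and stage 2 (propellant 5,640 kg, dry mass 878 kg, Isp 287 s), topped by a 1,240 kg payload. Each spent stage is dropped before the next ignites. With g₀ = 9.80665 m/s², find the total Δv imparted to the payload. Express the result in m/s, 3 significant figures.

Ignition mass of stage 1 = 47,300+6,010 + 5,640+878 + 1,240 = 61,068 kg.
Stage 1: m₀ = 61,068 kg, m_f = 61,068 − 47,300 = 13,768 kg; Δv = 321×9.80665×ln(4.436) = 3147.9×1.4896 ≈ 4689 m/s.
Stage 2: m₀ = 7,758 kg, m_f = 7,758 − 5,640 = 2,118 kg; Δv = 287×9.80665×ln(3.663) = 2814.5×1.2983 ≈ 3654 m/s.
Total Δv = 4689 + 3654 = 8343 m/s.

Δv ≈ 8340 m/s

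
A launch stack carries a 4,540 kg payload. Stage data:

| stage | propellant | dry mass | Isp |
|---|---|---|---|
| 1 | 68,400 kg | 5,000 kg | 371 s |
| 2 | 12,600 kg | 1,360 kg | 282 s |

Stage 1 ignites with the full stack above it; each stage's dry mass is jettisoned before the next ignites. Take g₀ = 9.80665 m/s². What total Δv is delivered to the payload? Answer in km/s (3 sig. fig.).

Δv ≈ 8.12 km/s

Ignition mass of stage 1 = 68,400+5,000 + 12,600+1,360 + 4,540 = 91,900 kg.
Stage 1: m₀ = 91,900 kg, m_f = 91,900 − 68,400 = 23,500 kg; Δv = 371×9.80665×ln(3.911) = 3638.3×1.3637 ≈ 4962 m/s.
Stage 2: m₀ = 18,500 kg, m_f = 18,500 − 12,600 = 5,900 kg; Δv = 282×9.80665×ln(3.136) = 2765.5×1.1428 ≈ 3160 m/s.
Total Δv = 4962 + 3160 = 8122 m/s.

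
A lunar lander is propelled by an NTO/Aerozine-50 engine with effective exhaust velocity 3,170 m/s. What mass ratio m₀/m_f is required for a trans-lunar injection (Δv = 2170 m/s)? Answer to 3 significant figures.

mass ratio ≈ 1.98

m₀/m_f = exp(Δv / v_e) = exp(2170 / 3170.0) = exp(0.6845) = 1.9829.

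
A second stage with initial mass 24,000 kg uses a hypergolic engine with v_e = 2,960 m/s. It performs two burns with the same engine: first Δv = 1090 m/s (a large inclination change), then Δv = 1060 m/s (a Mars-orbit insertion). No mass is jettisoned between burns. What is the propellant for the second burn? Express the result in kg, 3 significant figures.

propellant for the second burn ≈ 5000 kg

After the first burn: m = 24000 × exp(−1090/2960.0) = 24000 × 0.69195 = 16,606.8 kg.
After the second burn: m = 16,606.8 × exp(−1060/2960.0) = 16,606.8 × 0.69900 = 11,608.2 kg.
Second-burn propellant = 16,606.8 − 11,608.2 = 4,998.6 kg.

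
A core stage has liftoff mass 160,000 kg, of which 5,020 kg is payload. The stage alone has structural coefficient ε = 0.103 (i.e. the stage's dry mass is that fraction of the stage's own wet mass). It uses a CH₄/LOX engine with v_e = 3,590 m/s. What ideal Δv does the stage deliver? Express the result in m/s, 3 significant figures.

Stage wet mass = m₀ − payload = 160,000 − 5,020 = 154,980 kg.
Stage dry mass = ε × stage wet mass = 0.103 × 154,980 = 15,962.9 kg.
Burnout mass m_f = stage dry + payload = 15,962.9 + 5,020 = 20,982.9 kg.
Δv = v_e · ln(160,000/20,982.9) = 3590.0 × ln(7.625) = 3590.0 × 2.0315 ≈ 7293 m/s.

Δv ≈ 7290 m/s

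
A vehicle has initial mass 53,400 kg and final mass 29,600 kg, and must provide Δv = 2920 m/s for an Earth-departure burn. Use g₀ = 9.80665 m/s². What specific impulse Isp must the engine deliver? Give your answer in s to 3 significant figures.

Isp ≈ 505 s

ln(m₀/m_f) = ln(53400/29600) = ln(1.804) = 0.5900.
v_e = Δv / ln(m₀/m_f) = 2920 / 0.5900 = 4948.8 m/s.
Isp = v_e / g₀ = 4948.8 / 9.80665 = 504.6 s.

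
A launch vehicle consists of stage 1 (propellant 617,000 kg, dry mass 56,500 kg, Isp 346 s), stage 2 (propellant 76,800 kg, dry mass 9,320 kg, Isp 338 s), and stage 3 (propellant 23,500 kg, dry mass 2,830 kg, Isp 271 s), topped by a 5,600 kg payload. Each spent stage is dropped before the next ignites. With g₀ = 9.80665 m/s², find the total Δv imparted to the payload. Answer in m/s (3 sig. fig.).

Ignition mass of stage 1 = 617,000+56,500 + 76,800+9,320 + 23,500+2,830 + 5,600 = 791,550 kg.
Stage 1: m₀ = 791,550 kg, m_f = 791,550 − 617,000 = 174,550 kg; Δv = 346×9.80665×ln(4.535) = 3393.1×1.5118 ≈ 5130 m/s.
Stage 2: m₀ = 118,050 kg, m_f = 118,050 − 76,800 = 41,250 kg; Δv = 338×9.80665×ln(2.862) = 3314.6×1.0515 ≈ 3485 m/s.
Stage 3: m₀ = 31,930 kg, m_f = 31,930 − 23,500 = 8,430 kg; Δv = 271×9.80665×ln(3.788) = 2657.6×1.3317 ≈ 3539 m/s.
Total Δv = 5130 + 3485 + 3539 = 12154 m/s.

Δv ≈ 12200 m/s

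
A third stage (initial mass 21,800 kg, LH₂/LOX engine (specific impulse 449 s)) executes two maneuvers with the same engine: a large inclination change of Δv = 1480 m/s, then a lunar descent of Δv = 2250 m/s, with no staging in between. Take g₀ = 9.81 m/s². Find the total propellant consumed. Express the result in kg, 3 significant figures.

v_e = Isp · g₀ = 449 × 9.81 = 4404.7 m/s.
After the first burn: m = 21800 × exp(−1480/4404.7) = 21800 × 0.71462 = 15,578.7 kg.
After the second burn: m = 15,578.7 × exp(−2250/4404.7) = 15,578.7 × 0.60000 = 9,347.22 kg.
Total propellant = m₀ − m_final = 21800 − 9,347.22 = 12,452.78 kg.

total propellant consumed ≈ 12500 kg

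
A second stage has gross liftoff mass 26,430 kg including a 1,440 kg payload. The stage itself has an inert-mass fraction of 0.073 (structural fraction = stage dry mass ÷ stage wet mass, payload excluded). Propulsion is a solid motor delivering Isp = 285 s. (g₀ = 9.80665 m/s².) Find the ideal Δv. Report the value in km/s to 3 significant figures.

Stage wet mass = m₀ − payload = 26,430 − 1,440 = 24,990 kg.
Stage dry mass = ε × stage wet mass = 0.073 × 24,990 = 1,824.27 kg.
Burnout mass m_f = stage dry + payload = 1,824.27 + 1,440 = 3,264.27 kg.
v_e = Isp · g₀ = 285 × 9.80665 = 2794.9 m/s.
From the ideal rocket equation, Δv = v_e · ln(26,430/3,264.27) = 2794.9 × ln(8.097) = 2794.9 × 2.0915 ≈ 5845 m/s.

Δv ≈ 5.85 km/s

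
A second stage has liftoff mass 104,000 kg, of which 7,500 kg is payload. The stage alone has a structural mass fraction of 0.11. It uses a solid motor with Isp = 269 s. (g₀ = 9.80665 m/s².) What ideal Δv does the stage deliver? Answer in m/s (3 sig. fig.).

Δv ≈ 4610 m/s

Stage wet mass = m₀ − payload = 104,000 − 7,500 = 96,500 kg.
Stage dry mass = ε × stage wet mass = 0.11 × 96,500 = 10,615 kg.
Burnout mass m_f = stage dry + payload = 10,615 + 7,500 = 18,115 kg.
v_e = Isp · g₀ = 269 × 9.80665 = 2638.0 m/s.
Using Δv = v_e ln(m₀/m_f): Δv = v_e · ln(104,000/18,115) = 2638.0 × ln(5.741) = 2638.0 × 1.7477 ≈ 4610 m/s.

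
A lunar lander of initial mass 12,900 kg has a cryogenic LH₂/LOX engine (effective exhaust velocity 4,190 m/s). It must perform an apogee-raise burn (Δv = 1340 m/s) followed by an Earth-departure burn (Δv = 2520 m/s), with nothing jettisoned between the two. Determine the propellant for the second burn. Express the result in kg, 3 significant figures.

propellant for the second burn ≈ 4230 kg

After the first burn: m = 12900 × exp(−1340/4190.0) = 12900 × 0.72629 = 9,369.14 kg.
After the second burn: m = 9,369.14 × exp(−2520/4190.0) = 9,369.14 × 0.54803 = 5,134.57 kg.
Second-burn propellant = 9,369.14 − 5,134.57 = 4,234.57 kg.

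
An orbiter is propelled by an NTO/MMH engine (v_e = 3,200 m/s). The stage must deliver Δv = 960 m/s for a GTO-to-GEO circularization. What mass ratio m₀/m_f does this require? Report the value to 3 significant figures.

mass ratio ≈ 1.35

By the Tsiolkovsky rocket equation, m₀/m_f = exp(Δv / v_e) = exp(960 / 3200.0) = exp(0.3000) = 1.3499.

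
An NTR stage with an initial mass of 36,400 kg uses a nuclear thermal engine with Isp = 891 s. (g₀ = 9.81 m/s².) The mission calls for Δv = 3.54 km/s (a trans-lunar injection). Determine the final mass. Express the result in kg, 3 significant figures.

final mass ≈ 24300 kg

v_e = Isp · g₀ = 891 × 9.81 = 8740.7 m/s.
From the ideal rocket equation, m₀/m_f = exp(Δv / v_e) = exp(3540 / 8740.7) = exp(0.4050) = 1.4993.
m_f = m₀ / 1.4993 = 36,400 / 1.4993 = 24,278 kg.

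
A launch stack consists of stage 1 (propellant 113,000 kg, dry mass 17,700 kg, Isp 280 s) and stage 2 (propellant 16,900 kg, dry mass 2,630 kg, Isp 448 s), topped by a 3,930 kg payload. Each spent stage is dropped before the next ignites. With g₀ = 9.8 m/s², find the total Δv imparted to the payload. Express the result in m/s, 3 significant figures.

Ignition mass of stage 1 = 113,000+17,700 + 16,900+2,630 + 3,930 = 154,160 kg.
Stage 1: m₀ = 154,160 kg, m_f = 154,160 − 113,000 = 41,160 kg; Δv = 280×9.8×ln(3.745) = 2744.0×1.3205 ≈ 3624 m/s.
Stage 2: m₀ = 23,460 kg, m_f = 23,460 − 16,900 = 6,560 kg; Δv = 448×9.8×ln(3.576) = 4390.4×1.2743 ≈ 5595 m/s.
Total Δv = 3624 + 5595 = 9219 m/s.

Δv ≈ 9220 m/s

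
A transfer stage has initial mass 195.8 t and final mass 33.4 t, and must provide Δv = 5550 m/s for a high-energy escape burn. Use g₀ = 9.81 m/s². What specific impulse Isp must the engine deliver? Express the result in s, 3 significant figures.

ln(m₀/m_f) = ln(195800/33400) = ln(5.862) = 1.7685.
By the Tsiolkovsky rocket equation, v_e = Δv / ln(m₀/m_f) = 5550 / 1.7685 = 3138.2 m/s.
Isp = v_e / g₀ = 3138.2 / 9.81 = 319.9 s.

Isp ≈ 320 s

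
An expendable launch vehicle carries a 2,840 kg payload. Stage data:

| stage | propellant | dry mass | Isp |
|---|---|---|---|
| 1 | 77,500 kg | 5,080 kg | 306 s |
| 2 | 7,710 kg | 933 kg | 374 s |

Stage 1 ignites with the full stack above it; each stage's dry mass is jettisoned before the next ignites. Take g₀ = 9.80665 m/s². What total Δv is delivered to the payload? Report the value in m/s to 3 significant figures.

Ignition mass of stage 1 = 77,500+5,080 + 7,710+933 + 2,840 = 94,063 kg.
Stage 1: m₀ = 94,063 kg, m_f = 94,063 − 77,500 = 16,563 kg; Δv = 306×9.80665×ln(5.679) = 3000.8×1.7368 ≈ 5212 m/s.
Stage 2: m₀ = 11,483 kg, m_f = 11,483 − 7,710 = 3,773 kg; Δv = 374×9.80665×ln(3.043) = 3667.7×1.1130 ≈ 4082 m/s.
Total Δv = 5212 + 4082 = 9294 m/s.

Δv ≈ 9290 m/s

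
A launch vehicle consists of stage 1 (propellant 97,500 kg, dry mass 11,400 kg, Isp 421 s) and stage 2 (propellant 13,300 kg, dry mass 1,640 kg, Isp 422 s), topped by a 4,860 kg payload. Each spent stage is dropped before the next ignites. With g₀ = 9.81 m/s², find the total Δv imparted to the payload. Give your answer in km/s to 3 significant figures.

Δv ≈ 10.5 km/s

Ignition mass of stage 1 = 97,500+11,400 + 13,300+1,640 + 4,860 = 128,700 kg.
Stage 1: m₀ = 128,700 kg, m_f = 128,700 − 97,500 = 31,200 kg; Δv = 421×9.81×ln(4.125) = 4130.0×1.4171 ≈ 5852 m/s.
Stage 2: m₀ = 19,800 kg, m_f = 19,800 − 13,300 = 6,500 kg; Δv = 422×9.81×ln(3.046) = 4139.8×1.1139 ≈ 4611 m/s.
Total Δv = 5852 + 4611 = 10463 m/s.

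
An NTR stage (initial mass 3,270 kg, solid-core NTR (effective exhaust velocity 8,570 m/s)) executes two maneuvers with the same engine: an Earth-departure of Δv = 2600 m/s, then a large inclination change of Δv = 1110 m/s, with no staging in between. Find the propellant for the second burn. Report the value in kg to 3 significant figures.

propellant for the second burn ≈ 293 kg

After the first burn: m = 3270 × exp(−2600/8570.0) = 3270 × 0.73832 = 2,414.31 kg.
After the second burn: m = 2,414.31 × exp(−1110/8570.0) = 2,414.31 × 0.87852 = 2,121.02 kg.
Second-burn propellant = 2,414.31 − 2,121.02 = 293.29 kg.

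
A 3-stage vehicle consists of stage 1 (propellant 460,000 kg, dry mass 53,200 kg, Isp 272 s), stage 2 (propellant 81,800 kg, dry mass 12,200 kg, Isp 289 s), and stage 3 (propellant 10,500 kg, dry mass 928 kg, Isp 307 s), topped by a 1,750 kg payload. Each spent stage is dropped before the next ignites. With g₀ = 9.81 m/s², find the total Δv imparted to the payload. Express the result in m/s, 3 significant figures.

Δv ≈ 12500 m/s

Ignition mass of stage 1 = 460,000+53,200 + 81,800+12,200 + 10,500+928 + 1,750 = 620,378 kg.
Stage 1: m₀ = 620,378 kg, m_f = 620,378 − 460,000 = 160,378 kg; Δv = 272×9.81×ln(3.868) = 2668.3×1.3528 ≈ 3610 m/s.
Stage 2: m₀ = 107,178 kg, m_f = 107,178 − 81,800 = 25,378 kg; Δv = 289×9.81×ln(4.223) = 2835.1×1.4406 ≈ 4084 m/s.
Stage 3: m₀ = 13,178 kg, m_f = 13,178 − 10,500 = 2,678 kg; Δv = 307×9.81×ln(4.921) = 3011.7×1.5935 ≈ 4799 m/s.
Total Δv = 3610 + 4084 + 4799 = 12493 m/s.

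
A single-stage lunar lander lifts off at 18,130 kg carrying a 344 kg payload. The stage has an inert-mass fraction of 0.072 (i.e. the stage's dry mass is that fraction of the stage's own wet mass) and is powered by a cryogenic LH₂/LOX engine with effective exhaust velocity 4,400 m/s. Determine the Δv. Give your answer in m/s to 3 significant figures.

Δv ≈ 10600 m/s

Stage wet mass = m₀ − payload = 18,130 − 344 = 17,786 kg.
Stage dry mass = ε × stage wet mass = 0.072 × 17,786 = 1,280.59 kg.
Burnout mass m_f = stage dry + payload = 1,280.59 + 344 = 1,624.59 kg.
By the Tsiolkovsky rocket equation, Δv = v_e · ln(18,130/1,624.59) = 4400.0 × ln(11.16) = 4400.0 × 2.4123 ≈ 10614 m/s.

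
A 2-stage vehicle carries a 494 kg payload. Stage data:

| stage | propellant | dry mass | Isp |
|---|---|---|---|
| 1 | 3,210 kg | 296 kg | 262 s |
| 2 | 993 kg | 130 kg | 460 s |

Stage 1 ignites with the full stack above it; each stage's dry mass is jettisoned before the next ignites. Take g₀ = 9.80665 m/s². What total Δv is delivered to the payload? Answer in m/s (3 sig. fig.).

Ignition mass of stage 1 = 3,210+296 + 993+130 + 494 = 5,123 kg.
Stage 1: m₀ = 5,123 kg, m_f = 5,123 − 3,210 = 1,913 kg; Δv = 262×9.80665×ln(2.678) = 2569.3×0.9851 ≈ 2531 m/s.
Stage 2: m₀ = 1,617 kg, m_f = 1,617 − 993 = 624 kg; Δv = 460×9.80665×ln(2.591) = 4511.1×0.9522 ≈ 4295 m/s.
Total Δv = 2531 + 4295 = 6826 m/s.

Δv ≈ 6830 m/s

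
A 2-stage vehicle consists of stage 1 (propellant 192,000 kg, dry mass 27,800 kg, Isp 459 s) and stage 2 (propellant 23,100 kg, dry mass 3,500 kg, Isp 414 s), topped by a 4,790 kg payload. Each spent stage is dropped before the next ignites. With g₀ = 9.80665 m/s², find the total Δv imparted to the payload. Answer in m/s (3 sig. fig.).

Ignition mass of stage 1 = 192,000+27,800 + 23,100+3,500 + 4,790 = 251,190 kg.
Stage 1: m₀ = 251,190 kg, m_f = 251,190 − 192,000 = 59,190 kg; Δv = 459×9.80665×ln(4.244) = 4501.3×1.4455 ≈ 6506 m/s.
Stage 2: m₀ = 31,390 kg, m_f = 31,390 − 23,100 = 8,290 kg; Δv = 414×9.80665×ln(3.786) = 4060.0×1.3314 ≈ 5406 m/s.
Total Δv = 6506 + 5406 = 11912 m/s.

Δv ≈ 11900 m/s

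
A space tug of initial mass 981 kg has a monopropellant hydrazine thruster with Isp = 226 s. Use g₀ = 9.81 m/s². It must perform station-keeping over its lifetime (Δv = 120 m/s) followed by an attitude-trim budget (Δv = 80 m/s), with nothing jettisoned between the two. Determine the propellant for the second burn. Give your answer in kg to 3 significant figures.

propellant for the second burn ≈ 32.9 kg

v_e = Isp · g₀ = 226 × 9.81 = 2217.1 m/s.
After the first burn: m = 981 × exp(−120/2217.1) = 981 × 0.94731 = 929.311 kg.
After the second burn: m = 929.311 × exp(−80/2217.1) = 929.311 × 0.96456 = 896.376 kg.
Second-burn propellant = 929.311 − 896.376 = 32.935 kg.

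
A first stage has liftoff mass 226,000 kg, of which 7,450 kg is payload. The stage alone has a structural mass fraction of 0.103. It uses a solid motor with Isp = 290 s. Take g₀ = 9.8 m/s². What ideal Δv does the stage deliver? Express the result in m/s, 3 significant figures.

Δv ≈ 5740 m/s

Stage wet mass = m₀ − payload = 226,000 − 7,450 = 218,550 kg.
Stage dry mass = ε × stage wet mass = 0.103 × 218,550 = 22,510.7 kg.
Burnout mass m_f = stage dry + payload = 22,510.7 + 7,450 = 29,960.7 kg.
v_e = Isp · g₀ = 290 × 9.8 = 2842.0 m/s.
Δv = v_e · ln(226,000/29,960.7) = 2842.0 × ln(7.543) = 2842.0 × 2.0206 ≈ 5743 m/s.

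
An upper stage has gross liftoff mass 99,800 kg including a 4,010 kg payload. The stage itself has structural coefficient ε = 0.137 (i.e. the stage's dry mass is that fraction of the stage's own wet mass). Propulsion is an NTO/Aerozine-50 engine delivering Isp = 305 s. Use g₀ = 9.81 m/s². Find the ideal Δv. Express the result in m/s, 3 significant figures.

Δv ≈ 5270 m/s

Stage wet mass = m₀ − payload = 99,800 − 4,010 = 95,790 kg.
Stage dry mass = ε × stage wet mass = 0.137 × 95,790 = 13,123.2 kg.
Burnout mass m_f = stage dry + payload = 13,123.2 + 4,010 = 17,133.2 kg.
v_e = Isp · g₀ = 305 × 9.81 = 2992.1 m/s.
Δv = v_e · ln(99,800/17,133.2) = 2992.1 × ln(5.825) = 2992.1 × 1.7622 ≈ 5272 m/s.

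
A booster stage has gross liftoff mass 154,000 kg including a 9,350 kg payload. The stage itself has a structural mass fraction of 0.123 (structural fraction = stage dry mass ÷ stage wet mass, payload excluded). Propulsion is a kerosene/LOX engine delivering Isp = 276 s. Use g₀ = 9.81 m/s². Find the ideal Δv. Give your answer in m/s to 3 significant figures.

Δv ≈ 4700 m/s

Stage wet mass = m₀ − payload = 154,000 − 9,350 = 144,650 kg.
Stage dry mass = ε × stage wet mass = 0.123 × 144,650 = 17,792 kg.
Burnout mass m_f = stage dry + payload = 17,792 + 9,350 = 27,142 kg.
v_e = Isp · g₀ = 276 × 9.81 = 2707.6 m/s.
From the ideal rocket equation, Δv = v_e · ln(154,000/27,142) = 2707.6 × ln(5.674) = 2707.6 × 1.7359 ≈ 4700 m/s.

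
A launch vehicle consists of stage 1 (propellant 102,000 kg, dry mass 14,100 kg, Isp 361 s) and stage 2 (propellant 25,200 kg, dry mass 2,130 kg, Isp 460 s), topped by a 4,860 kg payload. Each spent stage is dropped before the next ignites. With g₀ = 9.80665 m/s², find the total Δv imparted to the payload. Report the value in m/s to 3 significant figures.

Ignition mass of stage 1 = 102,000+14,100 + 25,200+2,130 + 4,860 = 148,290 kg.
Stage 1: m₀ = 148,290 kg, m_f = 148,290 − 102,000 = 46,290 kg; Δv = 361×9.80665×ln(3.203) = 3540.2×1.1642 ≈ 4122 m/s.
Stage 2: m₀ = 32,190 kg, m_f = 32,190 − 25,200 = 6,990 kg; Δv = 460×9.80665×ln(4.605) = 4511.1×1.5272 ≈ 6889 m/s.
Total Δv = 4122 + 6889 = 11011 m/s.

Δv ≈ 11000 m/s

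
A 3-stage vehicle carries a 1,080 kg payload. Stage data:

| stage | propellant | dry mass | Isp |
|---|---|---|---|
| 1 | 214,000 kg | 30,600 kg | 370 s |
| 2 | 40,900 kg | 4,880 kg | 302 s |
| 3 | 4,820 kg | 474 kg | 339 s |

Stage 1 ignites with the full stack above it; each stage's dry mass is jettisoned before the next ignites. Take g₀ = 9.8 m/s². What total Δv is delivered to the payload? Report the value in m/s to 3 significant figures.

Ignition mass of stage 1 = 214,000+30,600 + 40,900+4,880 + 4,820+474 + 1,080 = 296,754 kg.
Stage 1: m₀ = 296,754 kg, m_f = 296,754 − 214,000 = 82,754 kg; Δv = 370×9.8×ln(3.586) = 3626.0×1.2770 ≈ 4631 m/s.
Stage 2: m₀ = 52,154 kg, m_f = 52,154 − 40,900 = 11,254 kg; Δv = 302×9.8×ln(4.634) = 2959.6×1.5335 ≈ 4538 m/s.
Stage 3: m₀ = 6,374 kg, m_f = 6,374 − 4,820 = 1,554 kg; Δv = 339×9.8×ln(4.102) = 3322.2×1.4114 ≈ 4689 m/s.
Total Δv = 4631 + 4538 + 4689 = 13858 m/s.

Δv ≈ 13900 m/s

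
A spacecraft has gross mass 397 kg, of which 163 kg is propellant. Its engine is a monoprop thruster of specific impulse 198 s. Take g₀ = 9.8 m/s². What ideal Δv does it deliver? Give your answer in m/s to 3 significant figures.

v_e = Isp · g₀ = 198 × 9.8 = 1940.4 m/s.
m_f = m₀ − m_prop = 397 − 163 = 234 kg.
Using Δv = v_e ln(m₀/m_f): Δv = v_e · ln(m₀/m_f) = 1940.4 × ln(1.697) = 1940.4 × 0.5286 ≈ 1025.7 m/s.

Δv ≈ 1030 m/s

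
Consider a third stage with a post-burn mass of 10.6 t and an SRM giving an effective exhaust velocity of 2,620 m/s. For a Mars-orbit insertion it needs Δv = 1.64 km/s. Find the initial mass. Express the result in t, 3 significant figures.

initial mass ≈ 19.8 t

m₀/m_f = exp(Δv / v_e) = exp(1640 / 2620.0) = exp(0.6260) = 1.8700.
m₀ = m_f × 1.8700 = 10.6 × 1.8700 = 19.822 t.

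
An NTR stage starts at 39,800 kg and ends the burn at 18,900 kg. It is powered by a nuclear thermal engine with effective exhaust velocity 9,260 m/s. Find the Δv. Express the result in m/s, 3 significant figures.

Δv ≈ 6900 m/s

By the Tsiolkovsky rocket equation, Δv = v_e · ln(m₀/m_f) = 9260.0 × ln(2.106) = 9260.0 × 0.7447 ≈ 6896.0 m/s.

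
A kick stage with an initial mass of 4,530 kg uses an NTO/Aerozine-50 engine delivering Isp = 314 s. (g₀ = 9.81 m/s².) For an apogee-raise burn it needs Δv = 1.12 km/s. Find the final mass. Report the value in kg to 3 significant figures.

v_e = Isp · g₀ = 314 × 9.81 = 3080.3 m/s.
Rocket equation: m₀/m_f = exp(Δv / v_e) = exp(1120 / 3080.3) = exp(0.3636) = 1.4385.
m_f = m₀ / 1.4385 = 4,530 / 1.4385 = 3,149.11 kg.

final mass ≈ 3150 kg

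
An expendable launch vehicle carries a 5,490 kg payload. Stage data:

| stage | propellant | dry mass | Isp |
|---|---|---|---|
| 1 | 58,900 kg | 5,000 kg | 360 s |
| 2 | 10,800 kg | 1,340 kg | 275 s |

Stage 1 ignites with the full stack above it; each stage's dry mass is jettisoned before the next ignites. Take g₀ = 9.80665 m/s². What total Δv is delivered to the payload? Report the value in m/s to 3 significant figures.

Ignition mass of stage 1 = 58,900+5,000 + 10,800+1,340 + 5,490 = 81,530 kg.
Stage 1: m₀ = 81,530 kg, m_f = 81,530 − 58,900 = 22,630 kg; Δv = 360×9.80665×ln(3.603) = 3530.4×1.2817 ≈ 4525 m/s.
Stage 2: m₀ = 17,630 kg, m_f = 17,630 − 10,800 = 6,830 kg; Δv = 275×9.80665×ln(2.581) = 2696.8×0.9483 ≈ 2557 m/s.
Total Δv = 4525 + 2557 = 7082 m/s.

Δv ≈ 7080 m/s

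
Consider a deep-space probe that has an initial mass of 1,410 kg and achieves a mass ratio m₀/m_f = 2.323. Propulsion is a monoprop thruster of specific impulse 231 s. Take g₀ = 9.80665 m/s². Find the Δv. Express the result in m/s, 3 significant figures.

Δv ≈ 1910 m/s

v_e = Isp · g₀ = 231 × 9.80665 = 2265.3 m/s.
Δv = v_e · ln(2.323) = 2265.3 × 0.8429 ≈ 1909.4 m/s.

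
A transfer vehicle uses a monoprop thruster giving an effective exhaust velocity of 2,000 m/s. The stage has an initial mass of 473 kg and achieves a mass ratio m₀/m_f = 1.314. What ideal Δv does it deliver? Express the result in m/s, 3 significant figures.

Δv = v_e · ln(1.314) = 2000.0 × 0.2731 ≈ 546.2 m/s.

Δv ≈ 546 m/s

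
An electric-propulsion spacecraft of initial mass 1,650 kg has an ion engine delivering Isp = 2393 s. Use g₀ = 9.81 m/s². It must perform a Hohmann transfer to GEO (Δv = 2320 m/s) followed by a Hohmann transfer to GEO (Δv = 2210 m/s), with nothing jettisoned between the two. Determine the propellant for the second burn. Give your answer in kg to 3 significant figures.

propellant for the second burn ≈ 134 kg

v_e = Isp · g₀ = 2393 × 9.81 = 23475.3 m/s.
After the first burn: m = 1650 × exp(−2320/23475.3) = 1650 × 0.90590 = 1,494.74 kg.
After the second burn: m = 1,494.74 × exp(−2210/23475.3) = 1,494.74 × 0.91015 = 1,360.44 kg.
Second-burn propellant = 1,494.74 − 1,360.44 = 134.3 kg.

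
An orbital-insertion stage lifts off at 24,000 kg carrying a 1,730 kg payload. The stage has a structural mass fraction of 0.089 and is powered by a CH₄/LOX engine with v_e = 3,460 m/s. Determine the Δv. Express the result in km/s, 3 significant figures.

Stage wet mass = m₀ − payload = 24,000 − 1,730 = 22,270 kg.
Stage dry mass = ε × stage wet mass = 0.089 × 22,270 = 1,982.03 kg.
Burnout mass m_f = stage dry + payload = 1,982.03 + 1,730 = 3,712.03 kg.
By the Tsiolkovsky rocket equation, Δv = v_e · ln(24,000/3,712.03) = 3460.0 × ln(6.465) = 3460.0 × 1.8665 ≈ 6458 m/s.

Δv ≈ 6.46 km/s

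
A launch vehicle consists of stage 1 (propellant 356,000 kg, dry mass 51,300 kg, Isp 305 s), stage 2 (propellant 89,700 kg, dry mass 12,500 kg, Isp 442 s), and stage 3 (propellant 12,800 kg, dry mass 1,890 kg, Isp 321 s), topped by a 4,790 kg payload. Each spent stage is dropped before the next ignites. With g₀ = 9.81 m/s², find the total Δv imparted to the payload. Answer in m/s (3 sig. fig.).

Ignition mass of stage 1 = 356,000+51,300 + 89,700+12,500 + 12,800+1,890 + 4,790 = 528,980 kg.
Stage 1: m₀ = 528,980 kg, m_f = 528,980 − 356,000 = 172,980 kg; Δv = 305×9.81×ln(3.058) = 2992.1×1.1178 ≈ 3344 m/s.
Stage 2: m₀ = 121,680 kg, m_f = 121,680 − 89,700 = 31,980 kg; Δv = 442×9.81×ln(3.805) = 4336.0×1.3363 ≈ 5794 m/s.
Stage 3: m₀ = 19,480 kg, m_f = 19,480 − 12,800 = 6,680 kg; Δv = 321×9.81×ln(2.916) = 3149.0×1.0703 ≈ 3370 m/s.
Total Δv = 3344 + 5794 + 3370 = 12508 m/s.

Δv ≈ 12500 m/s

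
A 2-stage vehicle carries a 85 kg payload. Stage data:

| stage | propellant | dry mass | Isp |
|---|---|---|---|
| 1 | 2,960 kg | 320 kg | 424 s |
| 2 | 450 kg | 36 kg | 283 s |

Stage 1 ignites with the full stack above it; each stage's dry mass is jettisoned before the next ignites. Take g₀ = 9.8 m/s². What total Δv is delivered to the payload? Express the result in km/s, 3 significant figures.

Δv ≈ 10.4 km/s

Ignition mass of stage 1 = 2,960+320 + 450+36 + 85 = 3,851 kg.
Stage 1: m₀ = 3,851 kg, m_f = 3,851 − 2,960 = 891 kg; Δv = 424×9.8×ln(4.322) = 4155.2×1.4637 ≈ 6082 m/s.
Stage 2: m₀ = 571 kg, m_f = 571 − 450 = 121 kg; Δv = 283×9.8×ln(4.719) = 2773.4×1.5516 ≈ 4303 m/s.
Total Δv = 6082 + 4303 = 10385 m/s.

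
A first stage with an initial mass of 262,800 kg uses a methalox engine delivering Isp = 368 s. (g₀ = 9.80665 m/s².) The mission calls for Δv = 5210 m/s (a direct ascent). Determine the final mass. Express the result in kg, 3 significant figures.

final mass ≈ 62000 kg

v_e = Isp · g₀ = 368 × 9.80665 = 3608.8 m/s.
Using Δv = v_e ln(m₀/m_f): m₀/m_f = exp(Δv / v_e) = exp(5210 / 3608.8) = exp(1.4437) = 4.2362.
m_f = m₀ / 4.2362 = 262,800 / 4.2362 = 62,036.7 kg.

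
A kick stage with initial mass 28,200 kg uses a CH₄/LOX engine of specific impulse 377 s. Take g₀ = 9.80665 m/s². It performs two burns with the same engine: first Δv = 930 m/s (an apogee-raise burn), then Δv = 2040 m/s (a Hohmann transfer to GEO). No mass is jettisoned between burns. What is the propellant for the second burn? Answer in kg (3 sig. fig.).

propellant for the second burn ≈ 9300 kg

v_e = Isp · g₀ = 377 × 9.80665 = 3697.1 m/s.
After the first burn: m = 28200 × exp(−930/3697.1) = 28200 × 0.77760 = 21,928.3 kg.
After the second burn: m = 21,928.3 × exp(−2040/3697.1) = 21,928.3 × 0.57592 = 12,628.9 kg.
Second-burn propellant = 21,928.3 − 12,628.9 = 9,299.4 kg.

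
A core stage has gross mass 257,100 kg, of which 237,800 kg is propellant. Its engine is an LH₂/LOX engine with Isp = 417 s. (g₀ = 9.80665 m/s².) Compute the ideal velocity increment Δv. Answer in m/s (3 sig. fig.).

v_e = Isp · g₀ = 417 × 9.80665 = 4089.4 m/s.
m_f = m₀ − m_prop = 257,100 − 237,800 = 19,300 kg.
Rocket equation: Δv = v_e · ln(m₀/m_f) = 4089.4 × ln(13.32) = 4089.4 × 2.5894 ≈ 10588.9 m/s.

Δv ≈ 10600 m/s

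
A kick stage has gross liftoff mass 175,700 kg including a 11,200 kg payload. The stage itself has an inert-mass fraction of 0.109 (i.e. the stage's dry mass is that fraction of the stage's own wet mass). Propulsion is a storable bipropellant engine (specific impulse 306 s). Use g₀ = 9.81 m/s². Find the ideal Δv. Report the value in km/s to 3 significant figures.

Stage wet mass = m₀ − payload = 175,700 − 11,200 = 164,500 kg.
Stage dry mass = ε × stage wet mass = 0.109 × 164,500 = 17,930.5 kg.
Burnout mass m_f = stage dry + payload = 17,930.5 + 11,200 = 29,130.5 kg.
v_e = Isp · g₀ = 306 × 9.81 = 3001.9 m/s.
Δv = v_e · ln(175,700/29,130.5) = 3001.9 × ln(6.031) = 3001.9 × 1.7970 ≈ 5394 m/s.

Δv ≈ 5.39 km/s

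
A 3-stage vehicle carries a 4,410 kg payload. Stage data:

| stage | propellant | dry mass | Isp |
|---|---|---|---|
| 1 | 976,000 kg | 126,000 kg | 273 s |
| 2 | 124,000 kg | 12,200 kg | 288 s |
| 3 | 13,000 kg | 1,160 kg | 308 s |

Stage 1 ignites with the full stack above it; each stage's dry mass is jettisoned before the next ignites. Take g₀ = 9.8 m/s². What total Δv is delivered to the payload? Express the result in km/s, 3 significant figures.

Ignition mass of stage 1 = 976,000+126,000 + 124,000+12,200 + 13,000+1,160 + 4,410 = 1,256,770 kg.
Stage 1: m₀ = 1,256,770 kg, m_f = 1,256,770 − 976,000 = 280,770 kg; Δv = 273×9.8×ln(4.476) = 2675.4×1.4988 ≈ 4010 m/s.
Stage 2: m₀ = 154,770 kg, m_f = 154,770 − 124,000 = 30,770 kg; Δv = 288×9.8×ln(5.03) = 2822.4×1.6154 ≈ 4559 m/s.
Stage 3: m₀ = 18,570 kg, m_f = 18,570 − 13,000 = 5,570 kg; Δv = 308×9.8×ln(3.334) = 3018.4×1.2042 ≈ 3635 m/s.
Total Δv = 4010 + 4559 + 3635 = 12204 m/s.

Δv ≈ 12.2 km/s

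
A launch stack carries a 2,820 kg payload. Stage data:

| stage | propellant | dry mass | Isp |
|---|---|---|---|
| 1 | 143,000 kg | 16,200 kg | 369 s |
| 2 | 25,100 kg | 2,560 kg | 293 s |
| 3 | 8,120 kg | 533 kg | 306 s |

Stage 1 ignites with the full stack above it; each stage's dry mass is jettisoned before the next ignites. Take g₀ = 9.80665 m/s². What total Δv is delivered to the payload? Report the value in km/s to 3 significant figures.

Δv ≈ 11.3 km/s

Ignition mass of stage 1 = 143,000+16,200 + 25,100+2,560 + 8,120+533 + 2,820 = 198,333 kg.
Stage 1: m₀ = 198,333 kg, m_f = 198,333 − 143,000 = 55,333 kg; Δv = 369×9.80665×ln(3.584) = 3618.7×1.2766 ≈ 4619 m/s.
Stage 2: m₀ = 39,133 kg, m_f = 39,133 − 25,100 = 14,033 kg; Δv = 293×9.80665×ln(2.789) = 2873.3×1.0256 ≈ 2947 m/s.
Stage 3: m₀ = 11,473 kg, m_f = 11,473 − 8,120 = 3,353 kg; Δv = 306×9.80665×ln(3.422) = 3000.8×1.2301 ≈ 3691 m/s.
Total Δv = 4619 + 2947 + 3691 = 11257 m/s.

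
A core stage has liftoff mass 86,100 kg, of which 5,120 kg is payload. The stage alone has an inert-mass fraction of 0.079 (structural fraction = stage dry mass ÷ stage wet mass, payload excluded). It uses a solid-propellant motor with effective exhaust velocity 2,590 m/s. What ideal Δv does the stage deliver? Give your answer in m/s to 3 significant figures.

Δv ≈ 5210 m/s

Stage wet mass = m₀ − payload = 86,100 − 5,120 = 80,980 kg.
Stage dry mass = ε × stage wet mass = 0.079 × 80,980 = 6,397.42 kg.
Burnout mass m_f = stage dry + payload = 6,397.42 + 5,120 = 11,517.42 kg.
Δv = v_e · ln(86,100/11,517.42) = 2590.0 × ln(7.476) = 2590.0 × 2.0116 ≈ 5210 m/s.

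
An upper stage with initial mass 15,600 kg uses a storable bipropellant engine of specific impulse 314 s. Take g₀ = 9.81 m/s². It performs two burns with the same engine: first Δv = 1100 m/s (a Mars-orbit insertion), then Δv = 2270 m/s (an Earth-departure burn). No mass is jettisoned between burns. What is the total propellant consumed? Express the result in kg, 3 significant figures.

total propellant consumed ≈ 10400 kg

v_e = Isp · g₀ = 314 × 9.81 = 3080.3 m/s.
After the first burn: m = 15600 × exp(−1100/3080.3) = 15600 × 0.69970 = 10,915.3 kg.
After the second burn: m = 10,915.3 × exp(−2270/3080.3) = 10,915.3 × 0.47858 = 5,223.84 kg.
Total propellant = m₀ − m_final = 15600 − 5,223.84 = 10,376.16 kg.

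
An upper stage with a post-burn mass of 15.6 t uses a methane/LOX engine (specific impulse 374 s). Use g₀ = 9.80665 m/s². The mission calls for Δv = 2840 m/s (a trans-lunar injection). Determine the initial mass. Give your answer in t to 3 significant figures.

initial mass ≈ 33.8 t

v_e = Isp · g₀ = 374 × 9.80665 = 3667.7 m/s.
Rocket equation: m₀/m_f = exp(Δv / v_e) = exp(2840 / 3667.7) = exp(0.7743) = 2.1691.
m₀ = m_f × 2.1691 = 15.6 × 2.1691 = 33.838 t.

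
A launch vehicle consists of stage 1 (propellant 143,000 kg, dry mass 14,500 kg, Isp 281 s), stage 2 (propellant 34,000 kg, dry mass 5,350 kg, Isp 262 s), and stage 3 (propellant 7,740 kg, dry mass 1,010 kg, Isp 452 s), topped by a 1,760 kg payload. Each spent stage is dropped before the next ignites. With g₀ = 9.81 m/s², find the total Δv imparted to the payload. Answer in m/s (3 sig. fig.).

Ignition mass of stage 1 = 143,000+14,500 + 34,000+5,350 + 7,740+1,010 + 1,760 = 207,360 kg.
Stage 1: m₀ = 207,360 kg, m_f = 207,360 − 143,000 = 64,360 kg; Δv = 281×9.81×ln(3.222) = 2756.6×1.1700 ≈ 3225 m/s.
Stage 2: m₀ = 49,860 kg, m_f = 49,860 − 34,000 = 15,860 kg; Δv = 262×9.81×ln(3.144) = 2570.2×1.1454 ≈ 2944 m/s.
Stage 3: m₀ = 10,510 kg, m_f = 10,510 − 7,740 = 2,770 kg; Δv = 452×9.81×ln(3.794) = 4434.1×1.3335 ≈ 5913 m/s.
Total Δv = 3225 + 2944 + 5913 = 12082 m/s.

Δv ≈ 12100 m/s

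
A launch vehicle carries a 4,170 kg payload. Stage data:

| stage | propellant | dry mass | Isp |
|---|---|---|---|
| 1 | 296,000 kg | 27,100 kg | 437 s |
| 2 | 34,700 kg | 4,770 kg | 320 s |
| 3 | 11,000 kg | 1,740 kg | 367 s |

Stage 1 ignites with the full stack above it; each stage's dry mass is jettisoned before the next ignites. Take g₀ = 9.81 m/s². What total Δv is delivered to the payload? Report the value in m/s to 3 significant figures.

Ignition mass of stage 1 = 296,000+27,100 + 34,700+4,770 + 11,000+1,740 + 4,170 = 379,480 kg.
Stage 1: m₀ = 379,480 kg, m_f = 379,480 − 296,000 = 83,480 kg; Δv = 437×9.81×ln(4.546) = 4287.0×1.5142 ≈ 6491 m/s.
Stage 2: m₀ = 56,380 kg, m_f = 56,380 − 34,700 = 21,680 kg; Δv = 320×9.81×ln(2.601) = 3139.2×0.9557 ≈ 3000 m/s.
Stage 3: m₀ = 16,910 kg, m_f = 16,910 − 11,000 = 5,910 kg; Δv = 367×9.81×ln(2.861) = 3600.3×1.0513 ≈ 3785 m/s.
Total Δv = 6491 + 3000 + 3785 = 13276 m/s.

Δv ≈ 13300 m/s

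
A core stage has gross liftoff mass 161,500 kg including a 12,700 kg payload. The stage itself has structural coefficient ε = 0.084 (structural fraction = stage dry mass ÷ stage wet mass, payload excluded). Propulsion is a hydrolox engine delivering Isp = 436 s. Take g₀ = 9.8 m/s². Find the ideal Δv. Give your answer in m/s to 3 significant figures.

Δv ≈ 7940 m/s

Stage wet mass = m₀ − payload = 161,500 − 12,700 = 148,800 kg.
Stage dry mass = ε × stage wet mass = 0.084 × 148,800 = 12,499.2 kg.
Burnout mass m_f = stage dry + payload = 12,499.2 + 12,700 = 25,199.2 kg.
v_e = Isp · g₀ = 436 × 9.8 = 4272.8 m/s.
Δv = v_e · ln(161,500/25,199.2) = 4272.8 × ln(6.409) = 4272.8 × 1.8577 ≈ 7938 m/s.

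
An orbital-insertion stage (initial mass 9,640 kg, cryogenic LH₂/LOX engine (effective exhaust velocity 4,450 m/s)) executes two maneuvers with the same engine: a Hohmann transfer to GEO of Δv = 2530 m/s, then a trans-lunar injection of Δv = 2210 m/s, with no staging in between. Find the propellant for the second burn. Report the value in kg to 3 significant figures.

propellant for the second burn ≈ 2140 kg

After the first burn: m = 9640 × exp(−2530/4450.0) = 9640 × 0.56635 = 5,459.61 kg.
After the second burn: m = 5,459.61 × exp(−2210/4450.0) = 5,459.61 × 0.60858 = 3,322.61 kg.
Second-burn propellant = 5,459.61 − 3,322.61 = 2,137 kg.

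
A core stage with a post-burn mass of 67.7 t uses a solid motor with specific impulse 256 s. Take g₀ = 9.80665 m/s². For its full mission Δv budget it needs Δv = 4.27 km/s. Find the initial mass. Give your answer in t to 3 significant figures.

initial mass ≈ 371 t

v_e = Isp · g₀ = 256 × 9.80665 = 2510.5 m/s.
From the ideal rocket equation, m₀/m_f = exp(Δv / v_e) = exp(4270 / 2510.5) = exp(1.7009) = 5.4786.
m₀ = m_f × 5.4786 = 67.7 × 5.4786 = 370.901 t.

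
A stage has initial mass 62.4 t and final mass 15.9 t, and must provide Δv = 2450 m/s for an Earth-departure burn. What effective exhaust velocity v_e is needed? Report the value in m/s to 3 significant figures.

v_e ≈ 1790 m/s

ln(m₀/m_f) = ln(62400/15900) = ln(3.925) = 1.3672.
From the ideal rocket equation, v_e = Δv / ln(m₀/m_f) = 2450 / 1.3672 = 1791.9 m/s.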